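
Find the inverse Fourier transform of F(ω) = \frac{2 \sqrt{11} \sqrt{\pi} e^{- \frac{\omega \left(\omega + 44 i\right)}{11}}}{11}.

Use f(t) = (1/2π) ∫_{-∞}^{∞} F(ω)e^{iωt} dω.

f(t) = e^{- \frac{11 \left(t - 4\right)^{2}}{4}}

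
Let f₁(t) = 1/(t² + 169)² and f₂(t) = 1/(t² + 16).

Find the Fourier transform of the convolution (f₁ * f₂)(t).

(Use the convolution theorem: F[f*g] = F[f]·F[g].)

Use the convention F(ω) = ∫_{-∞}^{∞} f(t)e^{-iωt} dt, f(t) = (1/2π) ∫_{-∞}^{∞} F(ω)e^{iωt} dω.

F[f₁*f₂](ω) = \frac{\pi^{2} \left(13 \left|{\omega}\right| + 1\right) e^{- 17 \left|{\omega}\right|}}{17576}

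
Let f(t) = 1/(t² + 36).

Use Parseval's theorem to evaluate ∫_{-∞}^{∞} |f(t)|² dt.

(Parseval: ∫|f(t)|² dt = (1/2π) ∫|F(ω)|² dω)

∫|f(t)|² dt = \frac{\pi}{432}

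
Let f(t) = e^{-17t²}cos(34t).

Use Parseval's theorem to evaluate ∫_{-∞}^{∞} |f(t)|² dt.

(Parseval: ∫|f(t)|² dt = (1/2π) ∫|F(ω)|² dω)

∫|f(t)|² dt = \frac{\sqrt{34} \sqrt{\pi} \left(1 + e^{34}\right)}{68 e^{34}}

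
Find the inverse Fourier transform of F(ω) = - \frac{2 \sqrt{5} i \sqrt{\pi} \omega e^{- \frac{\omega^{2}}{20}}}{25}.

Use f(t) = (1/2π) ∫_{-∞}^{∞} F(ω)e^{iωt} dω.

f(t) = 4 t e^{- 5 t^{2}}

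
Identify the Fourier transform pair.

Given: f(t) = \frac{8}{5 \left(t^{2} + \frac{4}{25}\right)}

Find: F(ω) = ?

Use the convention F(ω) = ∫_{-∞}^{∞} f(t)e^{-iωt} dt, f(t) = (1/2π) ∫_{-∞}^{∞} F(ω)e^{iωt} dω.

F(ω) = 4 \pi e^{- \frac{2 \left|{\omega}\right|}{5}}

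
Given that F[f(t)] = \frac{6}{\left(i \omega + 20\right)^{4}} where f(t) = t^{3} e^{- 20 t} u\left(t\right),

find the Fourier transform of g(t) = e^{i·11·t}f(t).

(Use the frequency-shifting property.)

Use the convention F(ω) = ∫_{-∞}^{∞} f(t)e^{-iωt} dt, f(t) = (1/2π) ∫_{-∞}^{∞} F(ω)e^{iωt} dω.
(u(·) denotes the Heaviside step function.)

F[g](ω) = \frac{6}{\left(i \left(\omega - 11\right) + 20\right)^{4}}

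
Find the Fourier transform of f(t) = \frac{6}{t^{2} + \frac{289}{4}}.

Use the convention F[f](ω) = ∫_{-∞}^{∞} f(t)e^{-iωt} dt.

F(ω) = \frac{12 \pi e^{- \frac{17 \left|{\omega}\right|}{2}}}{17}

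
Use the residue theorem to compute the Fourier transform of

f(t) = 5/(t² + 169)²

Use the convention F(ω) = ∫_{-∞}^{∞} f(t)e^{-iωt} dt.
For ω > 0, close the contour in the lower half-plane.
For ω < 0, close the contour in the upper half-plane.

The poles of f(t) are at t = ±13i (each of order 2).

Let g(z) = f(z)e^{-iωz}; for large |z| the factor e^{-iωz} decays in the lower half-plane when ω > 0 and in the upper half-plane when ω < 0.

Case ω > 0 (lower half-plane, clockwise contour ⇒ F(ω) = -2πi·ΣRes):
  Res_{z = - 13 i} g(z) = \frac{5 i \left(13 \omega + 1\right) e^{- 13 \omega}}{8788} (pole of order 2)
  F(ω) = -2πi·ΣRes = \frac{5 \pi \left(13 \omega + 1\right) e^{- 13 \omega}}{4394}

Case ω < 0 (upper half-plane, counterclockwise contour ⇒ F(ω) = +2πi·ΣRes):
  Res_{z = 13 i} g(z) = \frac{5 i \left(13 \omega - 1\right) e^{13 \omega}}{8788} (pole of order 2)
  F(ω) = 2πi·ΣRes = \frac{5 \pi \left(1 - 13 \omega\right) e^{13 \omega}}{4394}

Both cases combine into a single formula in |ω|:

F(ω) = \frac{5 \pi \left(13 \left|{\omega}\right| + 1\right) e^{- 13 \left|{\omega}\right|}}{4394}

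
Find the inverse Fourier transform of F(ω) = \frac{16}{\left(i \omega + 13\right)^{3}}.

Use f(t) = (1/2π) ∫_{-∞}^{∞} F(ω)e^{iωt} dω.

f(t) = 8 t^{2} e^{- 13 t} u\left(t\right)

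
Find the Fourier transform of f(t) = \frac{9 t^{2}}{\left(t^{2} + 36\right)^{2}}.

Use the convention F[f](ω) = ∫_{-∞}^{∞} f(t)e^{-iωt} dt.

F(ω) = \frac{3 \pi \left(1 - 6 \left|{\omega}\right|\right) e^{- 6 \left|{\omega}\right|}}{4}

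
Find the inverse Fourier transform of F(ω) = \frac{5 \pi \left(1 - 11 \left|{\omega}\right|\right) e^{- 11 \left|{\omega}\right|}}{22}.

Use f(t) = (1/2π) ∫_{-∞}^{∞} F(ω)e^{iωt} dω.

f(t) = \frac{5 t^{2}}{\left(t^{2} + 121\right)^{2}}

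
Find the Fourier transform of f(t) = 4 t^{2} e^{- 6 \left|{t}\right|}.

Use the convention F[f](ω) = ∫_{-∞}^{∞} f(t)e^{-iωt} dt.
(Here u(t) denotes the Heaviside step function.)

F(ω) = \frac{288 \left(12 - \omega^{2}\right)}{\left(\omega^{2} + 36\right)^{3}}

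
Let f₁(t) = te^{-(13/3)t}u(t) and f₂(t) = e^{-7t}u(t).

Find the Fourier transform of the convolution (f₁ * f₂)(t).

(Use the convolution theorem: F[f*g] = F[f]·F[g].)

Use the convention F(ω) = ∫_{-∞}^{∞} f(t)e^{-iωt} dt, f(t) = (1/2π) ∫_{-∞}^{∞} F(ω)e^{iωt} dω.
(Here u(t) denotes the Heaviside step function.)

F[f₁*f₂](ω) = \frac{9}{\left(i \omega + 7\right) \left(3 i \omega + 13\right)^{2}}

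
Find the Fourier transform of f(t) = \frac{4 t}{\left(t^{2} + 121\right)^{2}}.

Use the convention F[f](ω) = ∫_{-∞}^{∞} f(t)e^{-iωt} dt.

F(ω) = - \frac{2 i \pi \omega e^{- 11 \left|{\omega}\right|}}{11}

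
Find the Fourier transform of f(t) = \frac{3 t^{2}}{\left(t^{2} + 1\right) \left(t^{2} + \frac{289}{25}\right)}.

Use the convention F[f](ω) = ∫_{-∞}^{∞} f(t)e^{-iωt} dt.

F(ω) = - \frac{25 \pi e^{- \left|{\omega}\right|}}{88} + \frac{85 \pi e^{- \frac{17 \left|{\omega}\right|}{5}}}{88}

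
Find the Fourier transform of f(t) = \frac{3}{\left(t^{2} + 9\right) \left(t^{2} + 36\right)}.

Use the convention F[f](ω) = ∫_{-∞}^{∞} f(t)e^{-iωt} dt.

F(ω) = \frac{\pi \left(2 e^{3 \left|{\omega}\right|} - 1\right) e^{- 6 \left|{\omega}\right|}}{54}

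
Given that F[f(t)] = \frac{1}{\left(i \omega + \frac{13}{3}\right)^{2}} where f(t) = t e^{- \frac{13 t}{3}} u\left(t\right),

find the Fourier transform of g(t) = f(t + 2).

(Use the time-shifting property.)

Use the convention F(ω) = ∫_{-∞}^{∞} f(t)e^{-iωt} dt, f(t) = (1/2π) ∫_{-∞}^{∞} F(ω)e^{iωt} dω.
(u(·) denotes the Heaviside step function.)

F[g](ω) = \frac{9 e^{2 i \omega}}{\left(3 i \omega + 13\right)^{2}}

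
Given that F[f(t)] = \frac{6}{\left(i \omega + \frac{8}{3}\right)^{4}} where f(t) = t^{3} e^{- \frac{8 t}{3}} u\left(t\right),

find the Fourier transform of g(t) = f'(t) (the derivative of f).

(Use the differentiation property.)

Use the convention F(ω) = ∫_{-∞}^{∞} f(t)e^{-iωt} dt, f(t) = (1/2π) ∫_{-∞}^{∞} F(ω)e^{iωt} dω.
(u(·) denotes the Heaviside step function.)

F[g](ω) = \frac{486 i \omega}{\left(3 i \omega + 8\right)^{4}}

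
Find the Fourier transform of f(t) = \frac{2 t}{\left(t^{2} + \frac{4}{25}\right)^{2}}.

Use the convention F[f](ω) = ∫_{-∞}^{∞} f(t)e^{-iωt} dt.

F(ω) = - \frac{5 i \pi \omega e^{- \frac{2 \left|{\omega}\right|}{5}}}{2}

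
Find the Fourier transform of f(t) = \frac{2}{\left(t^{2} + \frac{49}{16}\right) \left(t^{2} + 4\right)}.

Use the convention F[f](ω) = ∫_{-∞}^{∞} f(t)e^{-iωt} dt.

F(ω) = - \frac{16 \pi e^{- 2 \left|{\omega}\right|}}{15} + \frac{128 \pi e^{- \frac{7 \left|{\omega}\right|}{4}}}{105}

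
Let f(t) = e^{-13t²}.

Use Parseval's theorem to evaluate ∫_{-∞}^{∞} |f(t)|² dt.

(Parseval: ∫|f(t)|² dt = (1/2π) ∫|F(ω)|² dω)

∫|f(t)|² dt = \frac{\sqrt{26} \sqrt{\pi}}{26}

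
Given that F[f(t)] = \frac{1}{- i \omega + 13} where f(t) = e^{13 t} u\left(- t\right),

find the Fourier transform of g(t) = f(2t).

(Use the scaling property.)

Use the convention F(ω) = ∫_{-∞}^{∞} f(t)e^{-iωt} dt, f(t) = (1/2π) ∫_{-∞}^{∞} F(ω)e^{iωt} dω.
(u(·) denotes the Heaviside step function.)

F[g](ω) = \frac{i}{\omega + 26 i}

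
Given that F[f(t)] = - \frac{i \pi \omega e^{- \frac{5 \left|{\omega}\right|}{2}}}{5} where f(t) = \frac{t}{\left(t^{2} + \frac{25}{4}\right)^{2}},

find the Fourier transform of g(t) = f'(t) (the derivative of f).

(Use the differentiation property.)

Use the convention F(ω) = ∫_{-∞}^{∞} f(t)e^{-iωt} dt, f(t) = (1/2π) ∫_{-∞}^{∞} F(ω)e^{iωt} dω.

F[g](ω) = \frac{\pi \omega^{2} e^{- \frac{5 \left|{\omega}\right|}{2}}}{5}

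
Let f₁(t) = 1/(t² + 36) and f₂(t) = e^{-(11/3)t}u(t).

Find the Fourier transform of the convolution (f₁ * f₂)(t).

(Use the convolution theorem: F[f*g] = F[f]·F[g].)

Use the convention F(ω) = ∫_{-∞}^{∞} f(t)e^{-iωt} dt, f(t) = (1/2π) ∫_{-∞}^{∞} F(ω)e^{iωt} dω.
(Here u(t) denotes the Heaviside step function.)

F[f₁*f₂](ω) = \frac{\pi e^{- 6 \left|{\omega}\right|}}{2 \left(3 i \omega + 11\right)}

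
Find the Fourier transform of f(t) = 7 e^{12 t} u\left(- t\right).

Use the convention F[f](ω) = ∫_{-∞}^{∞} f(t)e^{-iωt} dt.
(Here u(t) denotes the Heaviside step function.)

F(ω) = - \frac{7}{i \omega - 12}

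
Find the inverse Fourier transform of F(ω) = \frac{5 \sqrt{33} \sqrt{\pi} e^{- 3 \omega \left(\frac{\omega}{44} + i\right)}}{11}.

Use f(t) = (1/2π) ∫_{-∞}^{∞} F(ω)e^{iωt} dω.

f(t) = 5 e^{- \frac{11 \left(t - 3\right)^{2}}{3}}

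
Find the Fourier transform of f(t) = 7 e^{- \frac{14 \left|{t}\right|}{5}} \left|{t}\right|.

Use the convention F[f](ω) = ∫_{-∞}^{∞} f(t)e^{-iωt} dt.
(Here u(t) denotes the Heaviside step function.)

F(ω) = \frac{350 \left(196 - 25 \omega^{2}\right)}{\left(25 \omega^{2} + 196\right)^{2}}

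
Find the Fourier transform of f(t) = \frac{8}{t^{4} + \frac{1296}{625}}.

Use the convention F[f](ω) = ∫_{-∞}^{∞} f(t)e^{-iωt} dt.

F(ω) = \frac{125 \pi e^{- \frac{3 \sqrt{2} \left|{\omega}\right|}{5}} \sin{\left(\frac{3 \sqrt{2} \left|{\omega}\right|}{5} + \frac{\pi}{4} \right)}}{27}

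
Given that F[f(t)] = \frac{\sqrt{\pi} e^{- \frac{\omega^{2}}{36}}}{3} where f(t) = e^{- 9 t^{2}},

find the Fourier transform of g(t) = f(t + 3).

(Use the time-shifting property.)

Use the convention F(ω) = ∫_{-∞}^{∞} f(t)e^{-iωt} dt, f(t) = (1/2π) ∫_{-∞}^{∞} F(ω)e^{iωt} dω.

F[g](ω) = \frac{\sqrt{\pi} e^{\frac{\omega \left(- \omega + 108 i\right)}{36}}}{3}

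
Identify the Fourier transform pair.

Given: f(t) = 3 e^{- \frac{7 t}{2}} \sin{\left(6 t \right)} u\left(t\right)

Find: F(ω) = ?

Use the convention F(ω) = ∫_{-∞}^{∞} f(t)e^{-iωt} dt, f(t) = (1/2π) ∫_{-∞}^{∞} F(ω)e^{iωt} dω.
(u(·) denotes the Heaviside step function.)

F(ω) = \frac{72}{\left(2 i \omega + 7\right)^{2} + 144}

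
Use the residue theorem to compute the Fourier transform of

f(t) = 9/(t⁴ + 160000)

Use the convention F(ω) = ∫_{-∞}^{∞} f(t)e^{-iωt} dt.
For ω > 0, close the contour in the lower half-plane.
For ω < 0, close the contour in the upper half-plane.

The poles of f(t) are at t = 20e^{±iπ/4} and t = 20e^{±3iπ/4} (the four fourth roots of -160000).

Let g(z) = f(z)e^{-iωz}; for large |z| the factor e^{-iωz} decays in the lower half-plane when ω > 0 and in the upper half-plane when ω < 0.

Case ω > 0 (lower half-plane, clockwise contour ⇒ F(ω) = -2πi·ΣRes):
  Res_{z = - 10 \sqrt{2} - 10 \sqrt{2} i} g(z) = \frac{9 \sqrt{2} i \left(1 - i\right) e^{10 \sqrt{2} \omega \left(-1 + i\right)}}{64000}
  Res_{z = 10 \sqrt{2} - 10 \sqrt{2} i} g(z) = \frac{9 \sqrt{2} i \left(1 + i\right) e^{- 10 \sqrt{2} \omega \left(1 + i\right)}}{64000}
  F(ω) = -2πi·ΣRes = \frac{9 \sqrt{2} \pi \left(1 - i\right) \left(e^{20 \sqrt{2} i \omega} + i\right) e^{- 10 \sqrt{2} \omega \left(1 + i\right)}}{32000} = \frac{9 \pi e^{- 10 \sqrt{2} \omega} \sin{\left(10 \sqrt{2} \omega + \frac{\pi}{4} \right)}}{8000}

Case ω < 0 (upper half-plane, counterclockwise contour ⇒ F(ω) = +2πi·ΣRes):
  Res_{z = 10 \sqrt{2} + 10 \sqrt{2} i} g(z) = \frac{9 \sqrt{2} i \left(-1 + i\right) e^{10 \sqrt{2} \omega \left(1 - i\right)}}{64000}
  Res_{z = - 10 \sqrt{2} + 10 \sqrt{2} i} g(z) = \frac{9 \sqrt{2} \left(1 - i\right) e^{10 \sqrt{2} \omega \left(1 + i\right)}}{64000}
  F(ω) = 2πi·ΣRes = - \frac{9 \sqrt{2} i \pi \left(i \left(1 - i\right) e^{10 \sqrt{2} \omega \left(1 - i\right)} - \left(1 - i\right) e^{10 \sqrt{2} \omega \left(1 + i\right)}\right)}{32000} = \frac{9 \pi e^{10 \sqrt{2} \omega} \cos{\left(10 \sqrt{2} \omega + \frac{\pi}{4} \right)}}{8000}

Both cases combine into a single formula in |ω|:

F(ω) = \frac{9 \pi e^{- 10 \sqrt{2} \left|{\omega}\right|} \sin{\left(10 \sqrt{2} \left|{\omega}\right| + \frac{\pi}{4} \right)}}{8000}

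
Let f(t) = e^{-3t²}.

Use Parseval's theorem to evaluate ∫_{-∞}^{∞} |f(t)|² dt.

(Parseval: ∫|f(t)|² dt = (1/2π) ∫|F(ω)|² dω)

∫|f(t)|² dt = \frac{\sqrt{6} \sqrt{\pi}}{6}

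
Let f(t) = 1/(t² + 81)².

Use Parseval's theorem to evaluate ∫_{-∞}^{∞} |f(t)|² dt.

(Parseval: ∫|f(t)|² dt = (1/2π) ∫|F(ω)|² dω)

∫|f(t)|² dt = \frac{5 \pi}{76527504}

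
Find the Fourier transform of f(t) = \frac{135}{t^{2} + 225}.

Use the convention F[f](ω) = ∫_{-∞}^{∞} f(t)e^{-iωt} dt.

F(ω) = 9 \pi e^{- 15 \left|{\omega}\right|}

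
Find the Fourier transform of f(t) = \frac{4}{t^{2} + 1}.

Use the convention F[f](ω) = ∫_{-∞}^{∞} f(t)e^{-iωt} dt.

F(ω) = 4 \pi e^{- \left|{\omega}\right|}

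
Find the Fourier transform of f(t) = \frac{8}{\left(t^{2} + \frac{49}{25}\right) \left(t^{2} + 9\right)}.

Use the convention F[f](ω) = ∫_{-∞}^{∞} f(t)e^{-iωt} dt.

F(ω) = - \frac{25 \pi e^{- 3 \left|{\omega}\right|}}{66} + \frac{125 \pi e^{- \frac{7 \left|{\omega}\right|}{5}}}{154}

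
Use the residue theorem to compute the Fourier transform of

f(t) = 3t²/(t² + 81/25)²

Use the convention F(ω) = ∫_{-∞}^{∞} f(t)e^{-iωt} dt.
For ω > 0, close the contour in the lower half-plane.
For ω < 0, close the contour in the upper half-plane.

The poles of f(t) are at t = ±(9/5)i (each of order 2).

Let g(z) = f(z)e^{-iωz}; for large |z| the factor e^{-iωz} decays in the lower half-plane when ω > 0 and in the upper half-plane when ω < 0.

Case ω > 0 (lower half-plane, clockwise contour ⇒ F(ω) = -2πi·ΣRes):
  Res_{z = - \frac{9 i}{5}} g(z) = \frac{i \left(5 - 9 \omega\right) e^{- \frac{9 \omega}{5}}}{12} (pole of order 2)
  F(ω) = -2πi·ΣRes = \frac{\pi \left(5 - 9 \omega\right) e^{- \frac{9 \omega}{5}}}{6}

Case ω < 0 (upper half-plane, counterclockwise contour ⇒ F(ω) = +2πi·ΣRes):
  Res_{z = \frac{9 i}{5}} g(z) = \frac{i \left(- 9 \omega - 5\right) e^{\frac{9 \omega}{5}}}{12} (pole of order 2)
  F(ω) = 2πi·ΣRes = \frac{\pi \left(9 \omega + 5\right) e^{\frac{9 \omega}{5}}}{6}

Both cases combine into a single formula in |ω|:

F(ω) = \frac{\pi \left(5 - 9 \left|{\omega}\right|\right) e^{- \frac{9 \left|{\omega}\right|}{5}}}{6}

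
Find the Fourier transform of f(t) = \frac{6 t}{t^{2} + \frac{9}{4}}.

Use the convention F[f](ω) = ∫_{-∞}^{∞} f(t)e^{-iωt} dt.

F(ω) = - 6 i \pi e^{- \frac{3 \left|{\omega}\right|}{2}} \operatorname{sign}{\left(\omega \right)}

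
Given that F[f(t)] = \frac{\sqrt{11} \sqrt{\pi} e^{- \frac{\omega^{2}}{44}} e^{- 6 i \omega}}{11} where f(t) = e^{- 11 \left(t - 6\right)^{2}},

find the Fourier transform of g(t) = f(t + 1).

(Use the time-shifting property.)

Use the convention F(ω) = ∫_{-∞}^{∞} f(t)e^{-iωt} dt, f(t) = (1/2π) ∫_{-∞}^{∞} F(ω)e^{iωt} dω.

F[g](ω) = \frac{\sqrt{11} \sqrt{\pi} e^{- \frac{\omega \left(\omega + 220 i\right)}{44}}}{11}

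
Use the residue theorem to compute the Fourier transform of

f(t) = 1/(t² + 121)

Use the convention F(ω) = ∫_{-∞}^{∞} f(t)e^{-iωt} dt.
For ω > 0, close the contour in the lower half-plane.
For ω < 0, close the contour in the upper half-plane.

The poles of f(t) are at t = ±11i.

Let g(z) = f(z)e^{-iωz}; for large |z| the factor e^{-iωz} decays in the lower half-plane when ω > 0 and in the upper half-plane when ω < 0.

Case ω > 0 (lower half-plane, clockwise contour ⇒ F(ω) = -2πi·ΣRes):
  Res_{z = - 11 i} g(z) = \frac{i e^{- 11 \omega}}{22}
  F(ω) = -2πi·ΣRes = \frac{\pi e^{- 11 \omega}}{11}

Case ω < 0 (upper half-plane, counterclockwise contour ⇒ F(ω) = +2πi·ΣRes):
  Res_{z = 11 i} g(z) = - \frac{i e^{11 \omega}}{22}
  F(ω) = 2πi·ΣRes = \frac{\pi e^{11 \omega}}{11}

Both cases combine into a single formula in |ω|:

F(ω) = \frac{\pi e^{- 11 \left|{\omega}\right|}}{11}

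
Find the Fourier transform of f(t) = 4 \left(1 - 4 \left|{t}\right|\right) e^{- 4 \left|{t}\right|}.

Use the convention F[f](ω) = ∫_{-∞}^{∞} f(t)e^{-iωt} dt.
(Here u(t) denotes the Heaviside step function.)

F(ω) = \frac{64 \omega^{2}}{\left(\omega^{2} + 16\right)^{2}}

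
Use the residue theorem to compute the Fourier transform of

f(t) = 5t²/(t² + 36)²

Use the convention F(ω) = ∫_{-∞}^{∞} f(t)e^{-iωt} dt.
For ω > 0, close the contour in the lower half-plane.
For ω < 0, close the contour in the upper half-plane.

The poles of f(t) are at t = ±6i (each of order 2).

Let g(z) = f(z)e^{-iωz}; for large |z| the factor e^{-iωz} decays in the lower half-plane when ω > 0 and in the upper half-plane when ω < 0.

Case ω > 0 (lower half-plane, clockwise contour ⇒ F(ω) = -2πi·ΣRes):
  Res_{z = - 6 i} g(z) = \frac{5 i \left(1 - 6 \omega\right) e^{- 6 \omega}}{24} (pole of order 2)
  F(ω) = -2πi·ΣRes = \frac{5 \pi \left(1 - 6 \omega\right) e^{- 6 \omega}}{12}

Case ω < 0 (upper half-plane, counterclockwise contour ⇒ F(ω) = +2πi·ΣRes):
  Res_{z = 6 i} g(z) = \frac{5 i \left(- 6 \omega - 1\right) e^{6 \omega}}{24} (pole of order 2)
  F(ω) = 2πi·ΣRes = \frac{5 \pi \left(6 \omega + 1\right) e^{6 \omega}}{12}

Both cases combine into a single formula in |ω|:

F(ω) = \frac{5 \pi \left(1 - 6 \left|{\omega}\right|\right) e^{- 6 \left|{\omega}\right|}}{12}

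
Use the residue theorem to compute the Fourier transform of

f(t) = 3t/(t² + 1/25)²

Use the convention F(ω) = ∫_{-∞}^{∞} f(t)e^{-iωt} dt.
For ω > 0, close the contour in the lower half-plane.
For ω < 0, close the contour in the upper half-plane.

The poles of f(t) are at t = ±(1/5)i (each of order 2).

Let g(z) = f(z)e^{-iωz}; for large |z| the factor e^{-iωz} decays in the lower half-plane when ω > 0 and in the upper half-plane when ω < 0.

Case ω > 0 (lower half-plane, clockwise contour ⇒ F(ω) = -2πi·ΣRes):
  Res_{z = - \frac{i}{5}} g(z) = \frac{15 \omega e^{- \frac{\omega}{5}}}{4} (pole of order 2)
  F(ω) = -2πi·ΣRes = - \frac{15 i \pi \omega e^{- \frac{\omega}{5}}}{2}

Case ω < 0 (upper half-plane, counterclockwise contour ⇒ F(ω) = +2πi·ΣRes):
  Res_{z = \frac{i}{5}} g(z) = - \frac{15 \omega e^{\frac{\omega}{5}}}{4} (pole of order 2)
  F(ω) = 2πi·ΣRes = - \frac{15 i \pi \omega e^{\frac{\omega}{5}}}{2}

Both cases combine into a single formula in |ω|:

F(ω) = - \frac{15 i \pi \omega e^{- \frac{\left|{\omega}\right|}{5}}}{2}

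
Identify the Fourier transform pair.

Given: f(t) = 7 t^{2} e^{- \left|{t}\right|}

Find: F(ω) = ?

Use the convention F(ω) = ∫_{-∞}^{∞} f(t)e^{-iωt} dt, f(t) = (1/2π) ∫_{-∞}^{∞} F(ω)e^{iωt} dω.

F(ω) = \frac{28 \left(1 - 3 \omega^{2}\right)}{\left(\omega^{2} + 1\right)^{3}}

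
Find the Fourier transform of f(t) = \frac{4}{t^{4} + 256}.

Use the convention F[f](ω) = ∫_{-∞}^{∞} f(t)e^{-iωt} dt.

F(ω) = \frac{\pi e^{- 2 \sqrt{2} \left|{\omega}\right|} \sin{\left(2 \sqrt{2} \left|{\omega}\right| + \frac{\pi}{4} \right)}}{16}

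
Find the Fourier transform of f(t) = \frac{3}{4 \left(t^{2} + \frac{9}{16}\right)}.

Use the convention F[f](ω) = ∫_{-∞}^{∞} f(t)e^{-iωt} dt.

F(ω) = \pi e^{- \frac{3 \left|{\omega}\right|}{4}}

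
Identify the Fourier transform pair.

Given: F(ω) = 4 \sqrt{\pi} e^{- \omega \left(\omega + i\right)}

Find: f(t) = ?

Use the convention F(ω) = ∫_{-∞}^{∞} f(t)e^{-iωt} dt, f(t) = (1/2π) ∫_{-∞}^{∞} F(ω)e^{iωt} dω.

f(t) = 2 e^{- \frac{\left(t - 1\right)^{2}}{4}}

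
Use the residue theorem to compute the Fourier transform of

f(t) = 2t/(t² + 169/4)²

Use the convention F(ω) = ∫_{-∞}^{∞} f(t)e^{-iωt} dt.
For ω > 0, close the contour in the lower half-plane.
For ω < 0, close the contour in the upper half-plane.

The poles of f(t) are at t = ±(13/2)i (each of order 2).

Let g(z) = f(z)e^{-iωz}; for large |z| the factor e^{-iωz} decays in the lower half-plane when ω > 0 and in the upper half-plane when ω < 0.

Case ω > 0 (lower half-plane, clockwise contour ⇒ F(ω) = -2πi·ΣRes):
  Res_{z = - \frac{13 i}{2}} g(z) = \frac{\omega e^{- \frac{13 \omega}{2}}}{13} (pole of order 2)
  F(ω) = -2πi·ΣRes = - \frac{2 i \pi \omega e^{- \frac{13 \omega}{2}}}{13}

Case ω < 0 (upper half-plane, counterclockwise contour ⇒ F(ω) = +2πi·ΣRes):
  Res_{z = \frac{13 i}{2}} g(z) = - \frac{\omega e^{\frac{13 \omega}{2}}}{13} (pole of order 2)
  F(ω) = 2πi·ΣRes = - \frac{2 i \pi \omega e^{\frac{13 \omega}{2}}}{13}

Both cases combine into a single formula in |ω|:

F(ω) = - \frac{2 i \pi \omega e^{- \frac{13 \left|{\omega}\right|}{2}}}{13}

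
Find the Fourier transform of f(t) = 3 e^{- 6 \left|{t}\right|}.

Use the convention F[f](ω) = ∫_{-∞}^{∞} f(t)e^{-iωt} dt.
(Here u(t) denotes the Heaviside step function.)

F(ω) = \frac{36}{\omega^{2} + 36}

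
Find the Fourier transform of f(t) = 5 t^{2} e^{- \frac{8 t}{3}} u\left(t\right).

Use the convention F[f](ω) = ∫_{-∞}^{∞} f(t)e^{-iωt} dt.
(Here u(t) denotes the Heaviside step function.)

F(ω) = \frac{270}{\left(3 i \omega + 8\right)^{3}}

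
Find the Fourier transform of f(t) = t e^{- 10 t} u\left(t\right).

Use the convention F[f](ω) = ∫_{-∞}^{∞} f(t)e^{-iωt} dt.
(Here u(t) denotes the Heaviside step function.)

F(ω) = \frac{1}{\left(i \omega + 10\right)^{2}}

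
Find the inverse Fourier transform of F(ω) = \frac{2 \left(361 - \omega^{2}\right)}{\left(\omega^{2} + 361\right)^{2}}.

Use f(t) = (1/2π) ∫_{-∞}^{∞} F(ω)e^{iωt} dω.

f(t) = e^{- 19 \left|{t}\right|} \left|{t}\right|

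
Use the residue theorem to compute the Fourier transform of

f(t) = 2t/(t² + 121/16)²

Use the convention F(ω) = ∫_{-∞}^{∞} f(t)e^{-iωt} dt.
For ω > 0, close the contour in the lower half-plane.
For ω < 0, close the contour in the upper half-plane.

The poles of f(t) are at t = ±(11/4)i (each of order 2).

Let g(z) = f(z)e^{-iωz}; for large |z| the factor e^{-iωz} decays in the lower half-plane when ω > 0 and in the upper half-plane when ω < 0.

Case ω > 0 (lower half-plane, clockwise contour ⇒ F(ω) = -2πi·ΣRes):
  Res_{z = - \frac{11 i}{4}} g(z) = \frac{2 \omega e^{- \frac{11 \omega}{4}}}{11} (pole of order 2)
  F(ω) = -2πi·ΣRes = - \frac{4 i \pi \omega e^{- \frac{11 \omega}{4}}}{11}

Case ω < 0 (upper half-plane, counterclockwise contour ⇒ F(ω) = +2πi·ΣRes):
  Res_{z = \frac{11 i}{4}} g(z) = - \frac{2 \omega e^{\frac{11 \omega}{4}}}{11} (pole of order 2)
  F(ω) = 2πi·ΣRes = - \frac{4 i \pi \omega e^{\frac{11 \omega}{4}}}{11}

Both cases combine into a single formula in |ω|:

F(ω) = - \frac{4 i \pi \omega e^{- \frac{11 \left|{\omega}\right|}{4}}}{11}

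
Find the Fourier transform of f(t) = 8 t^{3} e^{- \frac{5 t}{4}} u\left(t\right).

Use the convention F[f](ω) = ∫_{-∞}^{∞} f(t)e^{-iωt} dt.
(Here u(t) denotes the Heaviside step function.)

F(ω) = \frac{12288}{\left(4 i \omega + 5\right)^{4}}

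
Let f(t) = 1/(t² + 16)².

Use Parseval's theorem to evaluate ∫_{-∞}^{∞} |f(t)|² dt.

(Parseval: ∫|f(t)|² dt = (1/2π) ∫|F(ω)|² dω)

∫|f(t)|² dt = \frac{5 \pi}{262144}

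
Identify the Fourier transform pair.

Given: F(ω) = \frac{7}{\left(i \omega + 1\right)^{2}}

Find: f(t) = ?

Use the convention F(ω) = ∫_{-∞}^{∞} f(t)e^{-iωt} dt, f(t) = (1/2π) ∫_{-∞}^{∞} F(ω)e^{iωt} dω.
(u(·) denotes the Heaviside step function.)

f(t) = 7 t e^{- t} u\left(t\right)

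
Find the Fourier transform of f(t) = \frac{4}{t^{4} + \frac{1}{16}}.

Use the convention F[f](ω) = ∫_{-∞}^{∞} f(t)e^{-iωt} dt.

F(ω) = 32 \pi e^{- \frac{\sqrt{2} \left|{\omega}\right|}{4}} \sin{\left(\frac{\sqrt{2} \left|{\omega}\right|}{4} + \frac{\pi}{4} \right)}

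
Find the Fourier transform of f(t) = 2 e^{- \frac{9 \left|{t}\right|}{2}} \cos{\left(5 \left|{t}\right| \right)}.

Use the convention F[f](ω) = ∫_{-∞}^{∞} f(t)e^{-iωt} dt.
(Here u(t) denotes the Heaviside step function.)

F(ω) = \frac{72 \left(4 \omega^{2} + 181\right)}{16 \omega^{4} - 152 \omega^{2} + 32761}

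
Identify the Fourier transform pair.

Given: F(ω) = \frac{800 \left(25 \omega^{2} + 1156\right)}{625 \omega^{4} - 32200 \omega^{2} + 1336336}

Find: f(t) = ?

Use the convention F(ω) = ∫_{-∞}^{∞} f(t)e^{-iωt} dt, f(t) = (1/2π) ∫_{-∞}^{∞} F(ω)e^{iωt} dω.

f(t) = 5 e^{- \frac{16 \left|{t}\right|}{5}} \cos{\left(6 t \right)}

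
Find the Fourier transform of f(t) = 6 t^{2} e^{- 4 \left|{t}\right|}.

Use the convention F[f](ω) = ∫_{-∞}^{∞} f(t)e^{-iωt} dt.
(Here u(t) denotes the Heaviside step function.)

F(ω) = \frac{96 \left(16 - 3 \omega^{2}\right)}{\left(\omega^{2} + 16\right)^{3}}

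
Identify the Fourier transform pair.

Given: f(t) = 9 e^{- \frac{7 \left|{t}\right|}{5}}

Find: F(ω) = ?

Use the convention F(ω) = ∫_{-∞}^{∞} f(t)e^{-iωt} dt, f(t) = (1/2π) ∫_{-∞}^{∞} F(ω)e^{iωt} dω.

F(ω) = \frac{630}{25 \omega^{2} + 49}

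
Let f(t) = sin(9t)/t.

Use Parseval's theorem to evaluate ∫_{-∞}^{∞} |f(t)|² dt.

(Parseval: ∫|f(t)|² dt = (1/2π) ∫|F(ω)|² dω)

∫|f(t)|² dt = 9 \pi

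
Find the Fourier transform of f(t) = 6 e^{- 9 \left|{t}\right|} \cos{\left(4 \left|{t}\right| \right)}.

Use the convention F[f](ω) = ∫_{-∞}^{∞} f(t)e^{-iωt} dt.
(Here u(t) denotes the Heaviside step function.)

F(ω) = \frac{108 \left(\omega^{2} + 97\right)}{\omega^{4} + 130 \omega^{2} + 9409}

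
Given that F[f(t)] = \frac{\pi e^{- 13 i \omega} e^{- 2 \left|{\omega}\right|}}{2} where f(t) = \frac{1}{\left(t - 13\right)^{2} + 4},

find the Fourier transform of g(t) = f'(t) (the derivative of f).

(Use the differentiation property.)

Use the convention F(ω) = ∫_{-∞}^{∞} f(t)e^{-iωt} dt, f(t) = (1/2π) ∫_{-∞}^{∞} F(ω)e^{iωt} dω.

F[g](ω) = \frac{i \pi \omega e^{- 13 i \omega - 2 \left|{\omega}\right|}}{2}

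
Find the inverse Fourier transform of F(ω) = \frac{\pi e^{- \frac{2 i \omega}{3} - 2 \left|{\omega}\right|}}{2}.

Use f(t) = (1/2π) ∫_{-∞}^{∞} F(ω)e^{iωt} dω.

f(t) = \frac{1}{\left(t - \frac{2}{3}\right)^{2} + 4}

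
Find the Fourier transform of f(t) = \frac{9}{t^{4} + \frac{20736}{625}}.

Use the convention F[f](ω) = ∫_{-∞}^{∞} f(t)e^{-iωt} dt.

F(ω) = \frac{125 \pi e^{- \frac{6 \sqrt{2} \left|{\omega}\right|}{5}} \sin{\left(\frac{6 \sqrt{2} \left|{\omega}\right|}{5} + \frac{\pi}{4} \right)}}{192}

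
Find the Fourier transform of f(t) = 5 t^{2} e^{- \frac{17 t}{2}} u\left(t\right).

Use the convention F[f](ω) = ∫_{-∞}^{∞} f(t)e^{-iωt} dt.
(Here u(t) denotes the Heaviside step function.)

F(ω) = \frac{80}{\left(2 i \omega + 17\right)^{3}}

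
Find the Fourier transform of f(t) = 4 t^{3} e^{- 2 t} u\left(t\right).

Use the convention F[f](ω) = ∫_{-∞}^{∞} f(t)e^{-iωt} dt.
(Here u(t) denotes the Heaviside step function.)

F(ω) = \frac{24}{\left(i \omega + 2\right)^{4}}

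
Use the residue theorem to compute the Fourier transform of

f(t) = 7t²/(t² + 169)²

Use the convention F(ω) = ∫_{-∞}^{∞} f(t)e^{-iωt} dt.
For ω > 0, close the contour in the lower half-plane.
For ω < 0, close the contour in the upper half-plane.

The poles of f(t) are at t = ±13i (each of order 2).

Let g(z) = f(z)e^{-iωz}; for large |z| the factor e^{-iωz} decays in the lower half-plane when ω > 0 and in the upper half-plane when ω < 0.

Case ω > 0 (lower half-plane, clockwise contour ⇒ F(ω) = -2πi·ΣRes):
  Res_{z = - 13 i} g(z) = \frac{7 i \left(1 - 13 \omega\right) e^{- 13 \omega}}{52} (pole of order 2)
  F(ω) = -2πi·ΣRes = \frac{7 \pi \left(1 - 13 \omega\right) e^{- 13 \omega}}{26}

Case ω < 0 (upper half-plane, counterclockwise contour ⇒ F(ω) = +2πi·ΣRes):
  Res_{z = 13 i} g(z) = \frac{7 i \left(- 13 \omega - 1\right) e^{13 \omega}}{52} (pole of order 2)
  F(ω) = 2πi·ΣRes = \frac{7 \pi \left(13 \omega + 1\right) e^{13 \omega}}{26}

Both cases combine into a single formula in |ω|:

F(ω) = \frac{7 \pi \left(1 - 13 \left|{\omega}\right|\right) e^{- 13 \left|{\omega}\right|}}{26}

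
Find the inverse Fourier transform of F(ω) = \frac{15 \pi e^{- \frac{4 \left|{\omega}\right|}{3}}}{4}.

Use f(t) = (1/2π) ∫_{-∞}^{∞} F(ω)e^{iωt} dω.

f(t) = \frac{5}{t^{2} + \frac{16}{9}}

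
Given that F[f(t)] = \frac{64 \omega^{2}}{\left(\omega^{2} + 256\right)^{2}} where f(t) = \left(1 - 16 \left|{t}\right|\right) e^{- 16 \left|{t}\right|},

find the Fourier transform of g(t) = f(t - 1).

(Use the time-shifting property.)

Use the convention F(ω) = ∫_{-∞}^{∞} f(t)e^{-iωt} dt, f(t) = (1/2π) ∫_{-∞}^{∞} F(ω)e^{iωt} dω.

F[g](ω) = \frac{64 \omega^{2} e^{- i \omega}}{\left(\omega^{2} + 256\right)^{2}}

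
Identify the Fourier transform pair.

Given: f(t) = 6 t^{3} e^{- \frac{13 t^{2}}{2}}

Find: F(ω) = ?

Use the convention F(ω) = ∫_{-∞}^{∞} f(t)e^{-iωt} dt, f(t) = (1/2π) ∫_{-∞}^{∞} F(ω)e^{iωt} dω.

F(ω) = \frac{6 \sqrt{26} i \sqrt{\pi} \omega \left(\omega^{2} - 39\right) e^{- \frac{\omega^{2}}{26}}}{28561}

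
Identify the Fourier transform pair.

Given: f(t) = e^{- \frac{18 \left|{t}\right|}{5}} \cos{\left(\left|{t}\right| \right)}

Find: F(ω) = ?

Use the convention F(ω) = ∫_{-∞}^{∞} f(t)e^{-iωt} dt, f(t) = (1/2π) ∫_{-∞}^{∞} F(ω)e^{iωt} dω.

F(ω) = \frac{180 \left(25 \omega^{2} + 349\right)}{625 \omega^{4} + 14950 \omega^{2} + 121801}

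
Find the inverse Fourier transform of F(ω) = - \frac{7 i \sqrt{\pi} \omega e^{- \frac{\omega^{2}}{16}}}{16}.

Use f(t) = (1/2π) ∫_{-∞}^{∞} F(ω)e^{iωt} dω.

f(t) = 7 t e^{- 4 t^{2}}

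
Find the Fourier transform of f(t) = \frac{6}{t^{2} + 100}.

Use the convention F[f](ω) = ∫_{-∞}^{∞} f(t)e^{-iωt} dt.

F(ω) = \frac{3 \pi e^{- 10 \left|{\omega}\right|}}{5}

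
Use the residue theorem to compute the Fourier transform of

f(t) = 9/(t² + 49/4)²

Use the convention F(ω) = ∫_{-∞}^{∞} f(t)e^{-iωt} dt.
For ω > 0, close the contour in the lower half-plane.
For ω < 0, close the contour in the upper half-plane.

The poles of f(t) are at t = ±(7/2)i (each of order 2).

Let g(z) = f(z)e^{-iωz}; for large |z| the factor e^{-iωz} decays in the lower half-plane when ω > 0 and in the upper half-plane when ω < 0.

Case ω > 0 (lower half-plane, clockwise contour ⇒ F(ω) = -2πi·ΣRes):
  Res_{z = - \frac{7 i}{2}} g(z) = \frac{9 i \left(7 \omega + 2\right) e^{- \frac{7 \omega}{2}}}{343} (pole of order 2)
  F(ω) = -2πi·ΣRes = \frac{18 \pi \left(7 \omega + 2\right) e^{- \frac{7 \omega}{2}}}{343}

Case ω < 0 (upper half-plane, counterclockwise contour ⇒ F(ω) = +2πi·ΣRes):
  Res_{z = \frac{7 i}{2}} g(z) = \frac{9 i \left(7 \omega - 2\right) e^{\frac{7 \omega}{2}}}{343} (pole of order 2)
  F(ω) = 2πi·ΣRes = \frac{18 \pi \left(2 - 7 \omega\right) e^{\frac{7 \omega}{2}}}{343}

Both cases combine into a single formula in |ω|:

F(ω) = \frac{18 \pi \left(7 \left|{\omega}\right| + 2\right) e^{- \frac{7 \left|{\omega}\right|}{2}}}{343}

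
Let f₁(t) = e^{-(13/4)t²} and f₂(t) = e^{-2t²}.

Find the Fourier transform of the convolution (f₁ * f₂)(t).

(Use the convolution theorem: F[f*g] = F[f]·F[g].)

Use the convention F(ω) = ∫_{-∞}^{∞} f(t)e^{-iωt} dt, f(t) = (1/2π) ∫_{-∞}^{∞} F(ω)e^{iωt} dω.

F[f₁*f₂](ω) = \frac{\sqrt{26} \pi e^{- \frac{21 \omega^{2}}{104}}}{13}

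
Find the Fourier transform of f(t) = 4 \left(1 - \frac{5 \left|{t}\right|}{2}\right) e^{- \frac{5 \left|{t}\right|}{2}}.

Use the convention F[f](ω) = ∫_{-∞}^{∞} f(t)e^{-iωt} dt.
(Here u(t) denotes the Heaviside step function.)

F(ω) = \frac{640 \omega^{2}}{\left(4 \omega^{2} + 25\right)^{2}}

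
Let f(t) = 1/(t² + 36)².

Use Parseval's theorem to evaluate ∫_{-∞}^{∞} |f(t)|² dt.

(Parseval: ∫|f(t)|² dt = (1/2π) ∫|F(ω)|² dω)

∫|f(t)|² dt = \frac{5 \pi}{4478976}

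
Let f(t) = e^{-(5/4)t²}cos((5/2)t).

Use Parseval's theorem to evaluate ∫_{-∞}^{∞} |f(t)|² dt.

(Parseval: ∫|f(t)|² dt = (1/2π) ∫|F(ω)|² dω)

∫|f(t)|² dt = \frac{\sqrt{10} \sqrt{\pi} \left(1 + e^{\frac{5}{2}}\right)}{10 e^{\frac{5}{2}}}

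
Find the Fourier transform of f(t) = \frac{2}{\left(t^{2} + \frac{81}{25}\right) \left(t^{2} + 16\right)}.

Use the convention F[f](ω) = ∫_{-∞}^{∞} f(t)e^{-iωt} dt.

F(ω) = - \frac{25 \pi e^{- 4 \left|{\omega}\right|}}{638} + \frac{250 \pi e^{- \frac{9 \left|{\omega}\right|}{5}}}{2871}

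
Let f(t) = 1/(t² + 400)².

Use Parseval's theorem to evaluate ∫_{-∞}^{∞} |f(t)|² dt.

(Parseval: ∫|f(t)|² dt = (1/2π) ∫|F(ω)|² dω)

∫|f(t)|² dt = \frac{\pi}{4096000000}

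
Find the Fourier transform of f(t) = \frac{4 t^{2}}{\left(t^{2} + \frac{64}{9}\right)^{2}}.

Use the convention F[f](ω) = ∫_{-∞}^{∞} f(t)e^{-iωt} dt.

F(ω) = \frac{\pi \left(3 - 8 \left|{\omega}\right|\right) e^{- \frac{8 \left|{\omega}\right|}{3}}}{4}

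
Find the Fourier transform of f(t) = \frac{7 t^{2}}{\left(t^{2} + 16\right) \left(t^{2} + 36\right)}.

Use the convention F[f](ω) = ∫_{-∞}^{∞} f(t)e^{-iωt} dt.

F(ω) = \frac{7 \pi \left(3 - 2 e^{2 \left|{\omega}\right|}\right) e^{- 6 \left|{\omega}\right|}}{10}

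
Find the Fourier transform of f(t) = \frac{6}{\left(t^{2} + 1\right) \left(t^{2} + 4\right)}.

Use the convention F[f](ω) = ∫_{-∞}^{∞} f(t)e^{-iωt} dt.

F(ω) = \pi \left(2 e^{\left|{\omega}\right|} - 1\right) e^{- 2 \left|{\omega}\right|}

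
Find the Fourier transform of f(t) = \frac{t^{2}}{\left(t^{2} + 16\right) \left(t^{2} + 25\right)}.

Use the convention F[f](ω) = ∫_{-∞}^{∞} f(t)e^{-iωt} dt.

F(ω) = \frac{\pi \left(5 - 4 e^{\left|{\omega}\right|}\right) e^{- 5 \left|{\omega}\right|}}{9}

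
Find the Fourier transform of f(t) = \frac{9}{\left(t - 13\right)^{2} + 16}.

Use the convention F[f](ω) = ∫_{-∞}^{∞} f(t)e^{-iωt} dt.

F(ω) = \frac{9 \pi e^{- 13 i \omega - 4 \left|{\omega}\right|}}{4}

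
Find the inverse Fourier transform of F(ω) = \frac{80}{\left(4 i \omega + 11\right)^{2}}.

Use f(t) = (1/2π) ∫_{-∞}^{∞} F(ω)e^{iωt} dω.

f(t) = 5 t e^{- \frac{11 t}{4}} u\left(t\right)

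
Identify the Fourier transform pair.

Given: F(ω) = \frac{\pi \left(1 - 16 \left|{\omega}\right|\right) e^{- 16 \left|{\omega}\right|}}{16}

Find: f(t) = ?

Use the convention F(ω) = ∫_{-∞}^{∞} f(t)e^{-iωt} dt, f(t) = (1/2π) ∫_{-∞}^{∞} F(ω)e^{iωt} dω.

f(t) = \frac{2 t^{2}}{\left(t^{2} + 256\right)^{2}}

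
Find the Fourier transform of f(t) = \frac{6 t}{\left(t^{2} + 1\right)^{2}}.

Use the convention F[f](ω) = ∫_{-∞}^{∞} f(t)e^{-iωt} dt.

F(ω) = - 3 i \pi \omega e^{- \left|{\omega}\right|}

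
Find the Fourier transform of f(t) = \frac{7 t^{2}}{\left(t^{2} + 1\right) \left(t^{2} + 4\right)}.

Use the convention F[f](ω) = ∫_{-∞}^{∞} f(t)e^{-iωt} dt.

F(ω) = \frac{7 \pi \left(2 - e^{\left|{\omega}\right|}\right) e^{- 2 \left|{\omega}\right|}}{3}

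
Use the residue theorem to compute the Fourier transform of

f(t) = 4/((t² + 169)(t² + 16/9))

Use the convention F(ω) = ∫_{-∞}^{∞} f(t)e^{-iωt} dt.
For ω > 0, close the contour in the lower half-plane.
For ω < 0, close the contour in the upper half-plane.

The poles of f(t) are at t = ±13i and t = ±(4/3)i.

Let g(z) = f(z)e^{-iωz}; for large |z| the factor e^{-iωz} decays in the lower half-plane when ω > 0 and in the upper half-plane when ω < 0.

Case ω > 0 (lower half-plane, clockwise contour ⇒ F(ω) = -2πi·ΣRes):
  Res_{z = - 13 i} g(z) = - \frac{18 i e^{- 13 \omega}}{19565}
  Res_{z = - \frac{4 i}{3}} g(z) = \frac{27 i e^{- \frac{4 \omega}{3}}}{3010}
  F(ω) = -2πi·ΣRes = - \frac{36 \pi e^{- 13 \omega}}{19565} + \frac{27 \pi e^{- \frac{4 \omega}{3}}}{1505}

Case ω < 0 (upper half-plane, counterclockwise contour ⇒ F(ω) = +2πi·ΣRes):
  Res_{z = 13 i} g(z) = \frac{18 i e^{13 \omega}}{19565}
  Res_{z = \frac{4 i}{3}} g(z) = - \frac{27 i e^{\frac{4 \omega}{3}}}{3010}
  F(ω) = 2πi·ΣRes = \frac{9 \pi \left(39 e^{\frac{4 \omega}{3}} - 4 e^{13 \omega}\right)}{19565}

Both cases combine into a single formula in |ω|:

F(ω) = - \frac{36 \pi e^{- 13 \left|{\omega}\right|}}{19565} + \frac{27 \pi e^{- \frac{4 \left|{\omega}\right|}{3}}}{1505}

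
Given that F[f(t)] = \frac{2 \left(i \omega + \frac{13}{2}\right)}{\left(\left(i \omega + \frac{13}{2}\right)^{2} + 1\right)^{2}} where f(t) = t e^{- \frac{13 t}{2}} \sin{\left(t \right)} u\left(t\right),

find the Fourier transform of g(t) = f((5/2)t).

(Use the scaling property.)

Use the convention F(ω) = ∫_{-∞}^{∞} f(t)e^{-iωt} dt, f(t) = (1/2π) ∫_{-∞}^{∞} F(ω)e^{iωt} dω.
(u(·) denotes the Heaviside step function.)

F[g](ω) = \frac{800 \left(4 i \omega + 65\right)}{\left(\left(4 i \omega + 65\right)^{2} + 100\right)^{2}}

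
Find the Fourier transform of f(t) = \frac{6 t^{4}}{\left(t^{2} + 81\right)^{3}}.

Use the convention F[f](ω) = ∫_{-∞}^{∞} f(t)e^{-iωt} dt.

F(ω) = \frac{\pi \left(27 \omega^{2} - 15 \left|{\omega}\right| + 1\right) e^{- 9 \left|{\omega}\right|}}{4}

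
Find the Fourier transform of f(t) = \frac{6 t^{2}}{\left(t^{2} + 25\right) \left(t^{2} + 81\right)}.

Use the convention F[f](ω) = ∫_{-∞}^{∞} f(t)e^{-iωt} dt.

F(ω) = \frac{3 \pi \left(9 - 5 e^{4 \left|{\omega}\right|}\right) e^{- 9 \left|{\omega}\right|}}{28}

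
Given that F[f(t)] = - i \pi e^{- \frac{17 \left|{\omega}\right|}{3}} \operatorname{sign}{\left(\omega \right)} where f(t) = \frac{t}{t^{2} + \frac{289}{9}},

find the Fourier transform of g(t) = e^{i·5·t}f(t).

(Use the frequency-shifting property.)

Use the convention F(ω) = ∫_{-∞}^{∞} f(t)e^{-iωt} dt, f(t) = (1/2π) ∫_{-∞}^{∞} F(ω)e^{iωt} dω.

F[g](ω) = - i \pi e^{- \frac{17 \left|{\omega - 5}\right|}{3}} \operatorname{sign}{\left(\omega - 5 \right)}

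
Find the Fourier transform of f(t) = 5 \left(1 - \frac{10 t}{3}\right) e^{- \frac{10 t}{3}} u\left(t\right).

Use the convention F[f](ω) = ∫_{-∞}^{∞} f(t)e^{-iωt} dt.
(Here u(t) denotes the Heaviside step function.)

F(ω) = \frac{45 i \omega}{- 9 \omega^{2} + 60 i \omega + 100}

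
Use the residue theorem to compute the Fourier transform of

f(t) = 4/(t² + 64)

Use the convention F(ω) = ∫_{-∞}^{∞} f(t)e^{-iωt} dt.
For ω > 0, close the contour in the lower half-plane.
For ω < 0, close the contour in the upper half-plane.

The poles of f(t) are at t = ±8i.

Let g(z) = f(z)e^{-iωz}; for large |z| the factor e^{-iωz} decays in the lower half-plane when ω > 0 and in the upper half-plane when ω < 0.

Case ω > 0 (lower half-plane, clockwise contour ⇒ F(ω) = -2πi·ΣRes):
  Res_{z = - 8 i} g(z) = \frac{i e^{- 8 \omega}}{4}
  F(ω) = -2πi·ΣRes = \frac{\pi e^{- 8 \omega}}{2}

Case ω < 0 (upper half-plane, counterclockwise contour ⇒ F(ω) = +2πi·ΣRes):
  Res_{z = 8 i} g(z) = - \frac{i e^{8 \omega}}{4}
  F(ω) = 2πi·ΣRes = \frac{\pi e^{8 \omega}}{2}

Both cases combine into a single formula in |ω|:

F(ω) = \frac{\pi e^{- 8 \left|{\omega}\right|}}{2}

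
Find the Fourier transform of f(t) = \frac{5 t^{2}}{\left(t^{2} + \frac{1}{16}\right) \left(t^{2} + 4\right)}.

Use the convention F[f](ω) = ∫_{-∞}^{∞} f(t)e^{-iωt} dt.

F(ω) = \frac{160 \pi e^{- 2 \left|{\omega}\right|}}{63} - \frac{20 \pi e^{- \frac{\left|{\omega}\right|}{4}}}{63}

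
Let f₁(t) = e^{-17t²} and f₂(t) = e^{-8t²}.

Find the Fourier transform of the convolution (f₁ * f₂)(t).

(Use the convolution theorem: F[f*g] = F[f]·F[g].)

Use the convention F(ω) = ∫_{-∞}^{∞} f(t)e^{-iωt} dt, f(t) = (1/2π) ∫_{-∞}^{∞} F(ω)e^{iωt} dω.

F[f₁*f₂](ω) = \frac{\sqrt{34} \pi e^{- \frac{25 \omega^{2}}{544}}}{68}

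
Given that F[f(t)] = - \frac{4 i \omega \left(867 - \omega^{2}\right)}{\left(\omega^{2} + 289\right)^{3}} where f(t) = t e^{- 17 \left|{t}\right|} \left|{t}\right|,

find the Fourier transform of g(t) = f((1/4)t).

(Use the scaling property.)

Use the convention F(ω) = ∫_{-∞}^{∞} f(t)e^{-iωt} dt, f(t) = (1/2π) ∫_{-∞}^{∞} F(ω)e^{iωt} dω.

F[g](ω) = \frac{64 i \omega \left(16 \omega^{2} - 867\right)}{\left(16 \omega^{2} + 289\right)^{3}}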